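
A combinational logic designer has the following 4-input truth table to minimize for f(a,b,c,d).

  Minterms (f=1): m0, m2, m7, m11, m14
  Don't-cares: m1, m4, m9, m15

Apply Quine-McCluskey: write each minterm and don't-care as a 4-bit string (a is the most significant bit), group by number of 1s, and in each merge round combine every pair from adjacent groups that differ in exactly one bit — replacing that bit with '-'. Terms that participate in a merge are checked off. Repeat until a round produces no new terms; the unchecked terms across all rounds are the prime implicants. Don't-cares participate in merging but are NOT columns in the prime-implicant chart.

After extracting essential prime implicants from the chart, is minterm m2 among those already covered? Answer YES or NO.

Round 0: 0000✓ 0001✓ 0010✓ 0100✓ 0111✓ 1001✓ 1011✓ 1110✓ 1111✓
Round 1: -001 -111 0-00 00-0 000- 1-11 10-1 111-
PIs = {-001, -111, 0-00, 00-0, 000-, 1-11, 10-1, 111-}
Coverage chart:
  m0: 0-00,00-0,000-
  m2: 00-0 ←essential
  m7: -111 ←essential
  m11: 1-11,10-1
  m14: 111- ←essential
Essential: -111, 00-0, 111-

YES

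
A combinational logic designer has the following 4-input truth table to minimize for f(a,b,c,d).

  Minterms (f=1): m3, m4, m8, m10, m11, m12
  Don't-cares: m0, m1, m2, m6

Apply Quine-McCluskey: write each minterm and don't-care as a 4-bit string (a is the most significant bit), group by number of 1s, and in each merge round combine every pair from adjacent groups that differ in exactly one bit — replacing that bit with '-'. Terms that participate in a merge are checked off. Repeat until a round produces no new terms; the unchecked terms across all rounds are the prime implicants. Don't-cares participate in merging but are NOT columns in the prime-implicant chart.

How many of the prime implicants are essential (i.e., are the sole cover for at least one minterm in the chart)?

Round 0: 0000✓ 0001✓ 0010✓ 0011✓ 0100✓ 0110✓ 1000✓ 1010✓ 1011✓ 1100✓
Round 1: -000✓ -010✓ -011✓ -100✓ 0-00✓ 0-10✓ 00-0✓ 00-1✓ 000-✓ 001-✓ 01-0✓ 1-00✓ 10-0✓ 101-✓
Round 2: --00 -0-0 -01- 0--0 00--
PIs = {--00, -0-0, -01-, 0--0, 00--}
Coverage chart:
  m3: -01-,00--
  m4: --00,0--0
  m8: --00,-0-0
  m10: -0-0,-01-
  m11: -01- ←essential
  m12: --00 ←essential
Essential: --00, -01-

2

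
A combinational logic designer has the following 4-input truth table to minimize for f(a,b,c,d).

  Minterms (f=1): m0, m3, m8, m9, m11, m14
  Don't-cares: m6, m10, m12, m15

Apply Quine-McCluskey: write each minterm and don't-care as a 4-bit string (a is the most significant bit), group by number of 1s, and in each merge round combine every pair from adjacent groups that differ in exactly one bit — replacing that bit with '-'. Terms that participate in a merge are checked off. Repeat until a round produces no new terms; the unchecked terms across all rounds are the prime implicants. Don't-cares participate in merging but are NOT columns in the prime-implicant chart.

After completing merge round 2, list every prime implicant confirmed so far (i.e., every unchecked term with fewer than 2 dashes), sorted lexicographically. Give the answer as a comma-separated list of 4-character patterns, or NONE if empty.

size-2^0 implicants → 0000(✓)  0011(✓)  0110(✓)  1000(✓)  1001(✓)  1010(✓)  1011(✓)  1100(✓)  1110(✓)  1111(✓)
size-2^1 implicants → -000  -011  -110  1-00(✓)  1-10(✓)  1-11(✓)  10-0(✓)  10-1(✓)  100-(✓)  101-(✓)  11-0(✓)  111-(✓)
size-2^2 implicants → 1--0  1-1-  10--
Unchecked terms (primes): -000, -011, -110, 1--0, 1-1-, 10--

-000, -011, -110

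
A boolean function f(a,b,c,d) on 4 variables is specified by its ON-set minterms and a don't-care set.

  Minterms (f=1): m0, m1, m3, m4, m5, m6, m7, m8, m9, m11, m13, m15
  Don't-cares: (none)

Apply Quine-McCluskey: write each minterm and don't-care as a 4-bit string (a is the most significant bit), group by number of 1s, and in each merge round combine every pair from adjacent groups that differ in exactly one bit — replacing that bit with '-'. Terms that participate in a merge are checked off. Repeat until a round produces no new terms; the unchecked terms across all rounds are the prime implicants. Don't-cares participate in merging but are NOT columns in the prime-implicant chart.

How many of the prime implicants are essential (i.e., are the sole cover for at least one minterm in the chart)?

[col 0] 0000*, 0001*, 0011*, 0100*, 0101*, 0110*, 0111*, 1000*, 1001*, 1011*, 1101*, 1111*
[col 1] -000*, -001*, -011*, -101*, -111*, 0-00*, 0-01*, 0-11*, 00-1*, 000-*, 01-0*, 01-1*, 010-*, 011-*, 1-01*, 1-11*, 10-1*, 100-*, 11-1*
[col 2] --01*, --11*, -0-1*, -00-, -1-1*, 0--1*, 0-0-, 01--, 1--1*
[col 3] ---1
Prime implicants: ---1, -00-, 0-0-, 01--
PI chart (minterm → PIs covering it):
  0 | -00-,0-0-
  1 | ---1,-00-,0-0-
  3 | ---1  (sole → essential)
  4 | 0-0-,01--
  5 | ---1,0-0-,01--
  6 | 01--  (sole → essential)
  7 | ---1,01--
  8 | -00-  (sole → essential)
  9 | ---1,-00-
  11 | ---1  (sole → essential)
  13 | ---1  (sole → essential)
  15 | ---1  (sole → essential)
Essential prime implicants: ---1, -00-, 01--

3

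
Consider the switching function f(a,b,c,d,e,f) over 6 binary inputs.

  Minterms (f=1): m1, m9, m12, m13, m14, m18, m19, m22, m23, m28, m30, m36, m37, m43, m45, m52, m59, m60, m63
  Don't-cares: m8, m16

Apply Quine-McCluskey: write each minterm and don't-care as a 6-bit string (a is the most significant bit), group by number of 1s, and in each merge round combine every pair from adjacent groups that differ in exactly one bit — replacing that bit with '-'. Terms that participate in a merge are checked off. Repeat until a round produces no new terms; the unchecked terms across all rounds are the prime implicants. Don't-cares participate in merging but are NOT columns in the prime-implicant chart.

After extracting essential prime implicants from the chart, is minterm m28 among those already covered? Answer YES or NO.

[col 0] 000001*, 001000*, 001001*, 001100*, 001101*, 001110*, 010000*, 010010*, 010011*, 010110*, 010111*, 011100*, 011110*, 100100*, 100101*, 101011*, 101101*, 110100*, 111011*, 111100*, 111111*
[col 1] -01101, -11100, 0-1100*, 0-1110*, 00-001, 001-00*, 001-01*, 00100-*, 0011-0*, 00110-*, 01-110, 010-10*, 010-11*, 0100-0, 01001-*, 01011-*, 0111-0*, 1-0100, 1-1011, 10-101, 10010-, 11-100, 111-11
[col 2] 0-11-0, 001-0-, 010-1-
Prime implicants: -01101, -11100, 0-11-0, 00-001, 001-0-, 01-110, 010-1-, 0100-0, 1-0100, 1-1011, 10-101, 10010-, 11-100, 111-11
PI chart (minterm → PIs covering it):
  1 | 00-001  (sole → essential)
  9 | 00-001,001-0-
  12 | 0-11-0,001-0-
  13 | -01101,001-0-
  14 | 0-11-0  (sole → essential)
  18 | 010-1-,0100-0
  19 | 010-1-  (sole → essential)
  22 | 01-110,010-1-
  23 | 010-1-  (sole → essential)
  28 | -11100,0-11-0
  30 | 0-11-0,01-110
  36 | 1-0100,10010-
  37 | 10-101,10010-
  43 | 1-1011  (sole → essential)
  45 | -01101,10-101
  52 | 1-0100,11-100
  59 | 1-1011,111-11
  60 | -11100,11-100
  63 | 111-11  (sole → essential)
Essential prime implicants: 0-11-0, 00-001, 010-1-, 1-1011, 111-11

YES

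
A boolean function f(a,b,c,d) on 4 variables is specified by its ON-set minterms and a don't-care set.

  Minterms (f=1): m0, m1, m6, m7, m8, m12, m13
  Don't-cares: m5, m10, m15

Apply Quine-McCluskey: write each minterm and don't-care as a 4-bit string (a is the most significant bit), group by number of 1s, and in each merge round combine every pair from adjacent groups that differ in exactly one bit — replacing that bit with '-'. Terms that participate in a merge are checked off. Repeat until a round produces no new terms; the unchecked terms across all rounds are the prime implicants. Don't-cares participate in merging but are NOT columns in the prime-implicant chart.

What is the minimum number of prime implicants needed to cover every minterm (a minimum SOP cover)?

[col 0] 0000*, 0001*, 0101*, 0110*, 0111*, 1000*, 1010*, 1100*, 1101*, 1111*
[col 1] -000, -101*, -111*, 0-01, 000-, 01-1*, 011-, 1-00, 10-0, 11-1*, 110-
[col 2] -1-1
Prime implicants: -000, -1-1, 0-01, 000-, 011-, 1-00, 10-0, 110-
PI chart (minterm → PIs covering it):
  0 | -000,000-
  1 | 0-01,000-
  6 | 011-  (sole → essential)
  7 | -1-1,011-
  8 | -000,1-00,10-0
  12 | 1-00,110-
  13 | -1-1,110-
Essential prime implicants: 011-
Petrick residual → -000, 0-01, 110-
Minimum SOP uses 4 PIs: b'c'd' + a'c'd + a'bc + abc'

4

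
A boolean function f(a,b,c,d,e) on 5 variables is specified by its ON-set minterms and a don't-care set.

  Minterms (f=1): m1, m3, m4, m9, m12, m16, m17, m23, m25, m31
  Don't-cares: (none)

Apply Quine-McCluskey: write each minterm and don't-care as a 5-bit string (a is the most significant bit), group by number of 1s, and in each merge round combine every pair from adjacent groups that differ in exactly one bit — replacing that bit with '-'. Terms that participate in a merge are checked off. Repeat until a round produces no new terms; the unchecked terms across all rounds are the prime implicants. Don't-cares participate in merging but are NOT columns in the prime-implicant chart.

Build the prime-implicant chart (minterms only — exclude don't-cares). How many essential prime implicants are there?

size-2^0 implicants → 00001(✓)  00011(✓)  00100(✓)  01001(✓)  01100(✓)  10000(✓)  10001(✓)  10111(✓)  11001(✓)  11111(✓)
size-2^1 implicants → -0001(✓)  -1001(✓)  0-001(✓)  0-100  000-1  1-001(✓)  1-111  1000-
size-2^2 implicants → --001
Unchecked terms (primes): --001, 0-100, 000-1, 1-111, 1000-
Minterm coverage:
  m1 ⊆ --001,000-1
  m3 ⊆ 000-1 [E]
  m4 ⊆ 0-100 [E]
  m9 ⊆ --001 [E]
  m12 ⊆ 0-100 [E]
  m16 ⊆ 1000- [E]
  m17 ⊆ --001,1000-
  m23 ⊆ 1-111 [E]
  m25 ⊆ --001 [E]
  m31 ⊆ 1-111 [E]
E = {--001, 0-100, 000-1, 1-111, 1000-}

5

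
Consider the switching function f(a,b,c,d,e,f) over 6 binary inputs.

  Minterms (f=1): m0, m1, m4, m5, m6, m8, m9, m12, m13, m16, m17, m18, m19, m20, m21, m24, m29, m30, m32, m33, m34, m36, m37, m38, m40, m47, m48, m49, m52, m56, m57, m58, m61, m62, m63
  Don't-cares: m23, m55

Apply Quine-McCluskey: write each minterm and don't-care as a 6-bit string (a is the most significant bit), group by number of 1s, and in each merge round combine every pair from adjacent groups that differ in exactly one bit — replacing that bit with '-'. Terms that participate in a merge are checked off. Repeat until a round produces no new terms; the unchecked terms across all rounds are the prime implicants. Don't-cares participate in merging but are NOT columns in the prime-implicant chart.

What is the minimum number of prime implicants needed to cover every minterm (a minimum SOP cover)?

size-2^0 implicants → 000000(✓)  000001(✓)  000100(✓)  000101(✓)  000110(✓)  001000(✓)  001001(✓)  001100(✓)  001101(✓)  010000(✓)  010001(✓)  010010(✓)  010011(✓)  010100(✓)  010101(✓)  010111(✓)  011000(✓)  011101(✓)  011110(✓)  100000(✓)  100001(✓)  100010(✓)  100100(✓)  100101(✓)  100110(✓)  101000(✓)  101111(✓)  110000(✓)  110001(✓)  110100(✓)  110111(✓)  111000(✓)  111001(✓)  111010(✓)  111101(✓)  111110(✓)  111111(✓)
size-2^1 implicants → -00000(✓)  -00001(✓)  -00100(✓)  -00101(✓)  -00110(✓)  -01000(✓)  -10000(✓)  -10001(✓)  -10100(✓)  -10111  -11000(✓)  -11101  -11110  0-0000(✓)  0-0001(✓)  0-0100(✓)  0-0101(✓)  0-1000(✓)  0-1101(✓)  00-000(✓)  00-001(✓)  00-100(✓)  00-101(✓)  000-00(✓)  000-01(✓)  00000-(✓)  0001-0(✓)  00010-(✓)  001-00(✓)  001-01(✓)  00100-(✓)  00110-(✓)  01-000(✓)  01-101(✓)  010-00(✓)  010-01(✓)  010-11(✓)  0100-0(✓)  0100-1(✓)  01000-(✓)  01001-(✓)  0101-1(✓)  01010-(✓)  1-0000(✓)  1-0001(✓)  1-0100(✓)  1-1000(✓)  1-1111  10-000(✓)  100-00(✓)  100-01(✓)  100-10(✓)  1000-0(✓)  10000-(✓)  1001-0(✓)  10010-(✓)  11-000(✓)  11-001(✓)  11-111  110-00(✓)  11000-(✓)  111-01  111-10  1110-0  11100-(✓)  1111-1  11111-
size-2^2 implicants → --0000(✓)  --0001(✓)  --0100(✓)  --1000(✓)  -0-000(✓)  -00-00(✓)  -00-01(✓)  -0000-(✓)  -001-0  -0010-(✓)  -1-000(✓)  -10-00(✓)  -1000-(✓)  0--000(✓)  0--101  0-0-00(✓)  0-0-01(✓)  0-000-(✓)  0-010-(✓)  00--00(✓)  00--01(✓)  00-00-(✓)  00-10-(✓)  000-0-(✓)  001-0-(✓)  010--1  010-0-(✓)  0100--  1--000(✓)  1-0-00(✓)  1-000-(✓)  100--0  100-0-(✓)  11-00-
size-2^3 implicants → ---000  --0-00  --000-  -00-0-  0-0-0-  00--0-
Unchecked terms (primes): ---000, --0-00, --000-, -00-0-, -001-0, -10111, -11101, -11110, 0--101, 0-0-0-, 00--0-, 010--1, 0100--, 1-1111, 100--0, 11-00-, 11-111, 111-01, 111-10, 1110-0, 1111-1, 11111-
Minterm coverage:
  m0 ⊆ ---000,--0-00,--000-,-00-0-,0-0-0-,00--0-
  m1 ⊆ --000-,-00-0-,0-0-0-,00--0-
  m4 ⊆ --0-00,-00-0-,-001-0,0-0-0-,00--0-
  m5 ⊆ -00-0-,0--101,0-0-0-,00--0-
  m6 ⊆ -001-0 [E]
  m8 ⊆ ---000,00--0-
  m9 ⊆ 00--0- [E]
  m12 ⊆ 00--0- [E]
  m13 ⊆ 0--101,00--0-
  m16 ⊆ ---000,--0-00,--000-,0-0-0-,0100--
  m17 ⊆ --000-,0-0-0-,010--1,0100--
  m18 ⊆ 0100-- [E]
  m19 ⊆ 010--1,0100--
  m20 ⊆ --0-00,0-0-0-
  m21 ⊆ 0--101,0-0-0-,010--1
  m24 ⊆ ---000 [E]
  m29 ⊆ -11101,0--101
  m30 ⊆ -11110 [E]
  m32 ⊆ ---000,--0-00,--000-,-00-0-,100--0
  m33 ⊆ --000-,-00-0-
  m34 ⊆ 100--0 [E]
  m36 ⊆ --0-00,-00-0-,-001-0,100--0
  m37 ⊆ -00-0- [E]
  m38 ⊆ -001-0,100--0
  m40 ⊆ ---000 [E]
  m47 ⊆ 1-1111 [E]
  m48 ⊆ ---000,--0-00,--000-,11-00-
  m49 ⊆ --000-,11-00-
  m52 ⊆ --0-00 [E]
  m56 ⊆ ---000,11-00-,1110-0
  m57 ⊆ 11-00-,111-01
  m58 ⊆ 111-10,1110-0
  m61 ⊆ -11101,111-01,1111-1
  m62 ⊆ -11110,111-10,11111-
  m63 ⊆ 1-1111,11-111,1111-1,11111-
E = {---000, --0-00, -00-0-, -001-0, -11110, 00--0-, 0100--, 1-1111, 100--0}
Petrick residual → --000-, 0--101, 111-01, 111-10
Cover = d'e'f' + c'e'f' + c'd'e' + b'c'e' + b'c'df' + bcdef' + a'de'f + a'b'e' + a'bc'd' + acdef + ab'c'f' + abce'f + abcef'  |cover|=13

13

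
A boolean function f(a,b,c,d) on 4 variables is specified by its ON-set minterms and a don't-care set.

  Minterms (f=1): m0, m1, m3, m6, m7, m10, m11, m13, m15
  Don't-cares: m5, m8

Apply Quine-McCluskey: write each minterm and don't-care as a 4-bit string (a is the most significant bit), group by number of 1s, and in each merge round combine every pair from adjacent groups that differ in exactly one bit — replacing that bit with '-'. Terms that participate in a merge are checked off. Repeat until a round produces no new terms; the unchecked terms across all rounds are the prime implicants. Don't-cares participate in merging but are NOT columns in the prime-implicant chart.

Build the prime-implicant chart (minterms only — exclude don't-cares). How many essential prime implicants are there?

2

size-2^0 implicants → 0000(✓)  0001(✓)  0011(✓)  0101(✓)  0110(✓)  0111(✓)  1000(✓)  1010(✓)  1011(✓)  1101(✓)  1111(✓)
size-2^1 implicants → -000  -011(✓)  -101(✓)  -111(✓)  0-01(✓)  0-11(✓)  00-1(✓)  000-  01-1(✓)  011-  1-11(✓)  10-0  101-  11-1(✓)
size-2^2 implicants → --11  -1-1  0--1
Unchecked terms (primes): --11, -000, -1-1, 0--1, 000-, 011-, 10-0, 101-
Minterm coverage:
  m0 ⊆ -000,000-
  m1 ⊆ 0--1,000-
  m3 ⊆ --11,0--1
  m6 ⊆ 011- [E]
  m7 ⊆ --11,-1-1,0--1,011-
  m10 ⊆ 10-0,101-
  m11 ⊆ --11,101-
  m13 ⊆ -1-1 [E]
  m15 ⊆ --11,-1-1
E = {-1-1, 011-}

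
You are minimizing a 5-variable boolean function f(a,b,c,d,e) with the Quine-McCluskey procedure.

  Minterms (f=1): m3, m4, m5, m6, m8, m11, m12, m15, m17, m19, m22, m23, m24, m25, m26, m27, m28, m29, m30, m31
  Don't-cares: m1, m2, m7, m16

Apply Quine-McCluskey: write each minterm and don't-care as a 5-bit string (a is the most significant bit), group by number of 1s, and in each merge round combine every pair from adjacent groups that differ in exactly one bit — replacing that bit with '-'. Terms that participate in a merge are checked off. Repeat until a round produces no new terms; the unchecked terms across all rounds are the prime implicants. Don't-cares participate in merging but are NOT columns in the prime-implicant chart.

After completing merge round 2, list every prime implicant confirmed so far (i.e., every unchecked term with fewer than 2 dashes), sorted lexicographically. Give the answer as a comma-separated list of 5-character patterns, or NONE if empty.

0-100

size-2^0 implicants → 00001(✓)  00010(✓)  00011(✓)  00100(✓)  00101(✓)  00110(✓)  00111(✓)  01000(✓)  01011(✓)  01100(✓)  01111(✓)  10000(✓)  10001(✓)  10011(✓)  10110(✓)  10111(✓)  11000(✓)  11001(✓)  11010(✓)  11011(✓)  11100(✓)  11101(✓)  11110(✓)  11111(✓)
size-2^1 implicants → -0001(✓)  -0011(✓)  -0110(✓)  -0111(✓)  -1000(✓)  -1011(✓)  -1100(✓)  -1111(✓)  0-011(✓)  0-100  0-111(✓)  00-01(✓)  00-10(✓)  00-11(✓)  000-1(✓)  0001-(✓)  001-0(✓)  001-1(✓)  0010-(✓)  0011-(✓)  01-00(✓)  01-11(✓)  1-000(✓)  1-001(✓)  1-011(✓)  1-110(✓)  1-111(✓)  10-11(✓)  100-1(✓)  1000-(✓)  1011-(✓)  11-00(✓)  11-01(✓)  11-10(✓)  11-11(✓)  110-0(✓)  110-1(✓)  1100-(✓)  1101-(✓)  111-0(✓)  111-1(✓)  1110-(✓)  1111-(✓)
size-2^2 implicants → --011(✓)  --111(✓)  -0-11(✓)  -00-1  -011-  -1-00  -1-11(✓)  0--11(✓)  00--1  00-1-  001--  1--11(✓)  1-0-1  1-00-  1-11-  11--0(✓)  11--1(✓)  11-0-(✓)  11-1-(✓)  110--(✓)  111--(✓)
size-2^3 implicants → ---11  11---
Unchecked terms (primes): ---11, -00-1, -011-, -1-00, 0-100, 00--1, 00-1-, 001--, 1-0-1, 1-00-, 1-11-, 11---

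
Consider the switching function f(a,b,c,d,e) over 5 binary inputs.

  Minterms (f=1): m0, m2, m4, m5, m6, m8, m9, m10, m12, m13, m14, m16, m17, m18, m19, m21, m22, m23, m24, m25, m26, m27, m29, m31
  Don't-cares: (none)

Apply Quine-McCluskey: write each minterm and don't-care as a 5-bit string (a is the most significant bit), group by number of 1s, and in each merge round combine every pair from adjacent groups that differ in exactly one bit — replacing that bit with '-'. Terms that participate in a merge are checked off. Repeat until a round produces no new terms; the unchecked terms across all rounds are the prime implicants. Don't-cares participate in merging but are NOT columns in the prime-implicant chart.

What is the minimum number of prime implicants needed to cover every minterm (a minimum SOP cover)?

size-2^0 implicants → 00000(✓)  00010(✓)  00100(✓)  00101(✓)  00110(✓)  01000(✓)  01001(✓)  01010(✓)  01100(✓)  01101(✓)  01110(✓)  10000(✓)  10001(✓)  10010(✓)  10011(✓)  10101(✓)  10110(✓)  10111(✓)  11000(✓)  11001(✓)  11010(✓)  11011(✓)  11101(✓)  11111(✓)
size-2^1 implicants → -0000(✓)  -0010(✓)  -0101(✓)  -0110(✓)  -1000(✓)  -1001(✓)  -1010(✓)  -1101(✓)  0-000(✓)  0-010(✓)  0-100(✓)  0-101(✓)  0-110(✓)  00-00(✓)  00-10(✓)  000-0(✓)  001-0(✓)  0010-(✓)  01-00(✓)  01-01(✓)  01-10(✓)  010-0(✓)  0100-(✓)  011-0(✓)  0110-(✓)  1-000(✓)  1-001(✓)  1-010(✓)  1-011(✓)  1-101(✓)  1-111(✓)  10-01(✓)  10-10(✓)  10-11(✓)  100-0(✓)  100-1(✓)  1000-(✓)  1001-(✓)  101-1(✓)  1011-(✓)  11-01(✓)  11-11(✓)  110-0(✓)  110-1(✓)  1100-(✓)  1101-(✓)  111-1(✓)
size-2^2 implicants → --000(✓)  --010(✓)  --101  -0-10  -00-0(✓)  -1-01  -10-0(✓)  -100-  0--00(✓)  0--10(✓)  0-0-0(✓)  0-1-0(✓)  0-10-  00--0(✓)  01--0(✓)  01-0-  1--01(✓)  1--11(✓)  1-0-0(✓)  1-0-1(✓)  1-00-(✓)  1-01-(✓)  1-1-1(✓)  10--1(✓)  10-1-  100--(✓)  11--1(✓)  110--(✓)
size-2^3 implicants → --0-0  0---0  1---1  1-0--
Unchecked terms (primes): --0-0, --101, -0-10, -1-01, -100-, 0---0, 0-10-, 01-0-, 1---1, 1-0--, 10-1-
Minterm coverage:
  m0 ⊆ --0-0,0---0
  m2 ⊆ --0-0,-0-10,0---0
  m4 ⊆ 0---0,0-10-
  m5 ⊆ --101,0-10-
  m6 ⊆ -0-10,0---0
  m8 ⊆ --0-0,-100-,0---0,01-0-
  m9 ⊆ -1-01,-100-,01-0-
  m10 ⊆ --0-0,0---0
  m12 ⊆ 0---0,0-10-,01-0-
  m13 ⊆ --101,-1-01,0-10-,01-0-
  m14 ⊆ 0---0 [E]
  m16 ⊆ --0-0,1-0--
  m17 ⊆ 1---1,1-0--
  m18 ⊆ --0-0,-0-10,1-0--,10-1-
  m19 ⊆ 1---1,1-0--,10-1-
  m21 ⊆ --101,1---1
  m22 ⊆ -0-10,10-1-
  m23 ⊆ 1---1,10-1-
  m24 ⊆ --0-0,-100-,1-0--
  m25 ⊆ -1-01,-100-,1---1,1-0--
  m26 ⊆ --0-0,1-0--
  m27 ⊆ 1---1,1-0--
  m29 ⊆ --101,-1-01,1---1
  m31 ⊆ 1---1 [E]
E = {0---0, 1---1}
Petrick residual → --0-0, --101, -0-10, -1-01
Cover = c'e' + cd'e + b'de' + bd'e + a'e' + ae  |cover|=6

6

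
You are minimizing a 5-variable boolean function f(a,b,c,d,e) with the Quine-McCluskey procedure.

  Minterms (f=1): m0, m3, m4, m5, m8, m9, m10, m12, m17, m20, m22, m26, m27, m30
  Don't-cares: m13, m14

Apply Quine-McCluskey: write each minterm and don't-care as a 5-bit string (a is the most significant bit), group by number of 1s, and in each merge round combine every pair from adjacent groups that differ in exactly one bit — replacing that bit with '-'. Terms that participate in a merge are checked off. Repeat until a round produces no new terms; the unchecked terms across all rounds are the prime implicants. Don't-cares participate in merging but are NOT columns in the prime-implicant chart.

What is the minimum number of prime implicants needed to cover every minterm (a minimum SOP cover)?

[col 0] 00000*, 00011, 00100*, 00101*, 01000*, 01001*, 01010*, 01100*, 01101*, 01110*, 10001, 10100*, 10110*, 11010*, 11011*, 11110*
[col 1] -0100, -1010*, -1110*, 0-000*, 0-100*, 0-101*, 00-00*, 0010-*, 01-00*, 01-01*, 01-10*, 010-0*, 0100-*, 011-0*, 0110-*, 1-110, 101-0, 11-10*, 1101-
[col 2] -1-10, 0--00, 0-10-, 01--0, 01-0-
Prime implicants: -0100, -1-10, 0--00, 0-10-, 00011, 01--0, 01-0-, 1-110, 10001, 101-0, 1101-
PI chart (minterm → PIs covering it):
  0 | 0--00  (sole → essential)
  3 | 00011  (sole → essential)
  4 | -0100,0--00,0-10-
  5 | 0-10-  (sole → essential)
  8 | 0--00,01--0,01-0-
  9 | 01-0-  (sole → essential)
  10 | -1-10,01--0
  12 | 0--00,0-10-,01--0,01-0-
  17 | 10001  (sole → essential)
  20 | -0100,101-0
  22 | 1-110,101-0
  26 | -1-10,1101-
  27 | 1101-  (sole → essential)
  30 | -1-10,1-110
Essential prime implicants: 0--00, 0-10-, 00011, 01-0-, 10001, 1101-
Petrick residual → -1-10, 101-0
Minimum SOP uses 8 PIs: bde' + a'd'e' + a'cd' + a'b'c'de + a'bd' + ab'c'd'e + ab'ce' + abc'd

8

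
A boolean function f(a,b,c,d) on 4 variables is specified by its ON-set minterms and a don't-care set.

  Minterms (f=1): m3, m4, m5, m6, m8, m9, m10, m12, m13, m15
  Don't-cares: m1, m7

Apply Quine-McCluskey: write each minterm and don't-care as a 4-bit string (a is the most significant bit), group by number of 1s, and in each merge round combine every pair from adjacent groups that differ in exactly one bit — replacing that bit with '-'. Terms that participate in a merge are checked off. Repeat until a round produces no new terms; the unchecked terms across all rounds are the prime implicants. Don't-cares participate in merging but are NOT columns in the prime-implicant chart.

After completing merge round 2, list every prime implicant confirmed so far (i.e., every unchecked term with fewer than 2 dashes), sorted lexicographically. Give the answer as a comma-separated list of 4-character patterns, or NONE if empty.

10-0

[col 0] 0001*, 0011*, 0100*, 0101*, 0110*, 0111*, 1000*, 1001*, 1010*, 1100*, 1101*, 1111*
[col 1] -001*, -100*, -101*, -111*, 0-01*, 0-11*, 00-1*, 01-0*, 01-1*, 010-*, 011-*, 1-00*, 1-01*, 10-0, 100-*, 11-1*, 110-*
[col 2] --01, -1-1, -10-, 0--1, 01--, 1-0-
Prime implicants: --01, -1-1, -10-, 0--1, 01--, 1-0-, 10-0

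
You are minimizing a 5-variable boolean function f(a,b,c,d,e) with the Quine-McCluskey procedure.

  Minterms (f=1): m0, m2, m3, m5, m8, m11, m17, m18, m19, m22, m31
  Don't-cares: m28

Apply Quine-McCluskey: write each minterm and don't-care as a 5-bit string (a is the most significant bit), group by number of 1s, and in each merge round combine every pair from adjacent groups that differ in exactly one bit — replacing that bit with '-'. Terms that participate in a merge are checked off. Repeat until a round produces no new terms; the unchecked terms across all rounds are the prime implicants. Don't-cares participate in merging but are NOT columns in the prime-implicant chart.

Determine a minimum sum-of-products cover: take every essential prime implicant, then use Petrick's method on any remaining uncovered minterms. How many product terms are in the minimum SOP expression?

7

[col 0] 00000*, 00010*, 00011*, 00101, 01000*, 01011*, 10001*, 10010*, 10011*, 10110*, 11100, 11111
[col 1] -0010*, -0011*, 0-000, 0-011, 000-0, 0001-*, 10-10, 100-1, 1001-*
[col 2] -001-
Prime implicants: -001-, 0-000, 0-011, 000-0, 00101, 10-10, 100-1, 11100, 11111
PI chart (minterm → PIs covering it):
  0 | 0-000,000-0
  2 | -001-,000-0
  3 | -001-,0-011
  5 | 00101  (sole → essential)
  8 | 0-000  (sole → essential)
  11 | 0-011  (sole → essential)
  17 | 100-1  (sole → essential)
  18 | -001-,10-10
  19 | -001-,100-1
  22 | 10-10  (sole → essential)
  31 | 11111  (sole → essential)
Essential prime implicants: 0-000, 0-011, 00101, 10-10, 100-1, 11111
Petrick residual → -001-
Minimum SOP uses 7 PIs: b'c'd + a'c'd'e' + a'c'de + a'b'cd'e + ab'de' + ab'c'e + abcde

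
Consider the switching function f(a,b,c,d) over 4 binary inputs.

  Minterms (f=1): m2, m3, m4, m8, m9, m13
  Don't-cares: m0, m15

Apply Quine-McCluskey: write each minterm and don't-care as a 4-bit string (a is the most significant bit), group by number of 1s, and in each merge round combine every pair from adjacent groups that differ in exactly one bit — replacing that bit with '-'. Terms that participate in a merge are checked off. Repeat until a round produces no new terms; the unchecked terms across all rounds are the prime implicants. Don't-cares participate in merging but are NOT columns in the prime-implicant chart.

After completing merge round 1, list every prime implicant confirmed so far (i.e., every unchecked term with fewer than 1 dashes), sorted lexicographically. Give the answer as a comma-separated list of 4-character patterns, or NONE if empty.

NONE

Round 0: 0000✓ 0010✓ 0011✓ 0100✓ 1000✓ 1001✓ 1101✓ 1111✓
Round 1: -000 0-00 00-0 001- 1-01 100- 11-1
PIs = {-000, 0-00, 00-0, 001-, 1-01, 100-, 11-1}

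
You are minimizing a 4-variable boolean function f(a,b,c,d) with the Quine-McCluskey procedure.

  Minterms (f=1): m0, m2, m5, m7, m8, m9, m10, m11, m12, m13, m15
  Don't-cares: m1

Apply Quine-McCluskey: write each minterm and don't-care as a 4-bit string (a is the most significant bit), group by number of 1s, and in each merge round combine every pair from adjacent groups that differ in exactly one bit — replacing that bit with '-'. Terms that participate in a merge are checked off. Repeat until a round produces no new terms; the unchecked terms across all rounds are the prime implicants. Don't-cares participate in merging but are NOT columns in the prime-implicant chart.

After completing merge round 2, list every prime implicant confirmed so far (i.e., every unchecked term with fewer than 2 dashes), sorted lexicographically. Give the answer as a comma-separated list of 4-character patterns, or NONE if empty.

size-2^0 implicants → 0000(✓)  0001(✓)  0010(✓)  0101(✓)  0111(✓)  1000(✓)  1001(✓)  1010(✓)  1011(✓)  1100(✓)  1101(✓)  1111(✓)
size-2^1 implicants → -000(✓)  -001(✓)  -010(✓)  -101(✓)  -111(✓)  0-01(✓)  00-0(✓)  000-(✓)  01-1(✓)  1-00(✓)  1-01(✓)  1-11(✓)  10-0(✓)  10-1(✓)  100-(✓)  101-(✓)  11-1(✓)  110-(✓)
size-2^2 implicants → --01  -0-0  -00-  -1-1  1--1  1-0-  10--
Unchecked terms (primes): --01, -0-0, -00-, -1-1, 1--1, 1-0-, 10--

NONE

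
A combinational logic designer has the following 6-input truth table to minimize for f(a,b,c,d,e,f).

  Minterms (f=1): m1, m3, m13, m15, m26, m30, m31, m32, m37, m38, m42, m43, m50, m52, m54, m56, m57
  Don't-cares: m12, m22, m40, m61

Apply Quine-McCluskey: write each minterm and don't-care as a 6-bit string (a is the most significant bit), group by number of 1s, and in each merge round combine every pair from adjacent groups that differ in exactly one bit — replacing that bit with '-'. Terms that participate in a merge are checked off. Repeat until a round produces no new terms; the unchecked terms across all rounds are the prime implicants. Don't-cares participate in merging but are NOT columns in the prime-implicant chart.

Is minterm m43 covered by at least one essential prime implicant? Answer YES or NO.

YES

[col 0] 000001*, 000011*, 001100*, 001101*, 001111*, 010110*, 011010*, 011110*, 011111*, 100000*, 100101, 100110*, 101000*, 101010*, 101011*, 110010*, 110100*, 110110*, 111000*, 111001*, 111101*
[col 1] -10110, 0-1111, 0000-1, 0011-1, 00110-, 01-110, 011-10, 01111-, 1-0110, 1-1000, 10-000, 1010-0, 10101-, 110-10, 1101-0, 111-01, 11100-
Prime implicants: -10110, 0-1111, 0000-1, 0011-1, 00110-, 01-110, 011-10, 01111-, 1-0110, 1-1000, 10-000, 100101, 1010-0, 10101-, 110-10, 1101-0, 111-01, 11100-
PI chart (minterm → PIs covering it):
  1 | 0000-1  (sole → essential)
  3 | 0000-1  (sole → essential)
  13 | 0011-1,00110-
  15 | 0-1111,0011-1
  26 | 011-10  (sole → essential)
  30 | 01-110,011-10,01111-
  31 | 0-1111,01111-
  32 | 10-000  (sole → essential)
  37 | 100101  (sole → essential)
  38 | 1-0110  (sole → essential)
  42 | 1010-0,10101-
  43 | 10101-  (sole → essential)
  50 | 110-10  (sole → essential)
  52 | 1101-0  (sole → essential)
  54 | -10110,1-0110,110-10,1101-0
  56 | 1-1000,11100-
  57 | 111-01,11100-
Essential prime implicants: 0000-1, 011-10, 1-0110, 10-000, 100101, 10101-, 110-10, 1101-0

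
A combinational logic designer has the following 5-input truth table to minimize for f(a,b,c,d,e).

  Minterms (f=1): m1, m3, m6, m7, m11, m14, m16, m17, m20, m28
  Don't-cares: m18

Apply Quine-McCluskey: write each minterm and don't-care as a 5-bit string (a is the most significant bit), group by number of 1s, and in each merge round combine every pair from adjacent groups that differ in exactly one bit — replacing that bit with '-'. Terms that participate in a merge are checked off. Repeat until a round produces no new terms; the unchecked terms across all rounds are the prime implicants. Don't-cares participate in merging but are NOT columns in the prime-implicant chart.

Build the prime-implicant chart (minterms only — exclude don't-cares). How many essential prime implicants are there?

size-2^0 implicants → 00001(✓)  00011(✓)  00110(✓)  00111(✓)  01011(✓)  01110(✓)  10000(✓)  10001(✓)  10010(✓)  10100(✓)  11100(✓)
size-2^1 implicants → -0001  0-011  0-110  00-11  000-1  0011-  1-100  10-00  100-0  1000-
Unchecked terms (primes): -0001, 0-011, 0-110, 00-11, 000-1, 0011-, 1-100, 10-00, 100-0, 1000-
Minterm coverage:
  m1 ⊆ -0001,000-1
  m3 ⊆ 0-011,00-11,000-1
  m6 ⊆ 0-110,0011-
  m7 ⊆ 00-11,0011-
  m11 ⊆ 0-011 [E]
  m14 ⊆ 0-110 [E]
  m16 ⊆ 10-00,100-0,1000-
  m17 ⊆ -0001,1000-
  m20 ⊆ 1-100,10-00
  m28 ⊆ 1-100 [E]
E = {0-011, 0-110, 1-100}

3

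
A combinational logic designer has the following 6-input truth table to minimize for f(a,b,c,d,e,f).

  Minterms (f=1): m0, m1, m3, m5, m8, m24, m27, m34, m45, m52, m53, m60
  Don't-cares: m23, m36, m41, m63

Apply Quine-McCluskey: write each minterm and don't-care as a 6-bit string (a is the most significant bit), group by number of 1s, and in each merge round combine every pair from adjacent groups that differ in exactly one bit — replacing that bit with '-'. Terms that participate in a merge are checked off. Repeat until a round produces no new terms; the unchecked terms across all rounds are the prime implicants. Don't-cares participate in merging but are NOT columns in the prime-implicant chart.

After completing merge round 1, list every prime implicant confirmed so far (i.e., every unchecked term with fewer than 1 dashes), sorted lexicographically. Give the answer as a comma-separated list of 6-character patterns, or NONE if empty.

010111, 011011, 100010, 111111

[col 0] 000000*, 000001*, 000011*, 000101*, 001000*, 010111, 011000*, 011011, 100010, 100100*, 101001*, 101101*, 110100*, 110101*, 111100*, 111111
[col 1] 0-1000, 00-000, 000-01, 0000-1, 00000-, 1-0100, 101-01, 11-100, 11010-
Prime implicants: 0-1000, 00-000, 000-01, 0000-1, 00000-, 010111, 011011, 1-0100, 100010, 101-01, 11-100, 11010-, 111111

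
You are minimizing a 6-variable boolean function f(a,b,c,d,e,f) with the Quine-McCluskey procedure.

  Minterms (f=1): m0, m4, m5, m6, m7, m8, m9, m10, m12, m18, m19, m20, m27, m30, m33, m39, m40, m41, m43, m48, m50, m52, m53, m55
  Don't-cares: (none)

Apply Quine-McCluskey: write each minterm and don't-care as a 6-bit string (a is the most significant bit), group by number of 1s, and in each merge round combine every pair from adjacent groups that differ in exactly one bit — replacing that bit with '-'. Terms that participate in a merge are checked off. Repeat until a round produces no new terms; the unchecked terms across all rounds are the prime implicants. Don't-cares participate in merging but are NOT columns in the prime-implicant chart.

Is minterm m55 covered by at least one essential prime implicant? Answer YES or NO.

NO

[col 0] 000000*, 000100*, 000101*, 000110*, 000111*, 001000*, 001001*, 001010*, 001100*, 010010*, 010011*, 010100*, 011011*, 011110, 100001*, 100111*, 101000*, 101001*, 101011*, 110000*, 110010*, 110100*, 110101*, 110111*
[col 1] -00111, -01000*, -01001*, -10010, -10100, 0-0100, 00-000*, 00-100*, 000-00*, 0001-0*, 0001-1*, 00010-*, 00011-*, 001-00*, 0010-0, 00100-*, 01-011, 01001-, 1-0111, 10-001, 1010-1, 10100-*, 110-00, 1100-0, 1101-1, 11010-
[col 2] -0100-, 00--00, 0001--
Prime implicants: -00111, -0100-, -10010, -10100, 0-0100, 00--00, 0001--, 0010-0, 01-011, 01001-, 011110, 1-0111, 10-001, 1010-1, 110-00, 1100-0, 1101-1, 11010-
PI chart (minterm → PIs covering it):
  0 | 00--00  (sole → essential)
  4 | 0-0100,00--00,0001--
  5 | 0001--  (sole → essential)
  6 | 0001--  (sole → essential)
  7 | -00111,0001--
  8 | -0100-,00--00,0010-0
  9 | -0100-  (sole → essential)
  10 | 0010-0  (sole → essential)
  12 | 00--00  (sole → essential)
  18 | -10010,01001-
  19 | 01-011,01001-
  20 | -10100,0-0100
  27 | 01-011  (sole → essential)
  30 | 011110  (sole → essential)
  33 | 10-001  (sole → essential)
  39 | -00111,1-0111
  40 | -0100-  (sole → essential)
  41 | -0100-,10-001,1010-1
  43 | 1010-1  (sole → essential)
  48 | 110-00,1100-0
  50 | -10010,1100-0
  52 | -10100,110-00,11010-
  53 | 1101-1,11010-
  55 | 1-0111,1101-1
Essential prime implicants: -0100-, 00--00, 0001--, 0010-0, 01-011, 011110, 10-001, 1010-1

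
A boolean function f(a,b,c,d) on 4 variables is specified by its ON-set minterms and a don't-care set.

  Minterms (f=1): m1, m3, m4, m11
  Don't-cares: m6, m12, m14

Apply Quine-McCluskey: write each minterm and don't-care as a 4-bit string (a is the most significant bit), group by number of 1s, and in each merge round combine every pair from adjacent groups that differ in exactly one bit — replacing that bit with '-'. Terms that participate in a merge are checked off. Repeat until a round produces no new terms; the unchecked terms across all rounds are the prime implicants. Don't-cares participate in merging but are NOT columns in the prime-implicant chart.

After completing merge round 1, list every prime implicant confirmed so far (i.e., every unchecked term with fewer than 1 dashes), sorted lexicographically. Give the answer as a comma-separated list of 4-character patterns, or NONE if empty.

NONE

size-2^0 implicants → 0001(✓)  0011(✓)  0100(✓)  0110(✓)  1011(✓)  1100(✓)  1110(✓)
size-2^1 implicants → -011  -100(✓)  -110(✓)  00-1  01-0(✓)  11-0(✓)
size-2^2 implicants → -1-0
Unchecked terms (primes): -011, -1-0, 00-1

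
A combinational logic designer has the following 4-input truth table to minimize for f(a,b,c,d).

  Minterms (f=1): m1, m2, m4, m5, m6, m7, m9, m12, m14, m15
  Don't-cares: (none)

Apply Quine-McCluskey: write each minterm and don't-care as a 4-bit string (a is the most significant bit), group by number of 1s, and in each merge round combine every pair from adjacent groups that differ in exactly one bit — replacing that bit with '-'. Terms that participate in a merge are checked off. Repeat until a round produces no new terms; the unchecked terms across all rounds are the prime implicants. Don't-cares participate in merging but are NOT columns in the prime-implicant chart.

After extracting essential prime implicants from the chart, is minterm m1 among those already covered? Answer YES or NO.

YES

[col 0] 0001*, 0010*, 0100*, 0101*, 0110*, 0111*, 1001*, 1100*, 1110*, 1111*
[col 1] -001, -100*, -110*, -111*, 0-01, 0-10, 01-0*, 01-1*, 010-*, 011-*, 11-0*, 111-*
[col 2] -1-0, -11-, 01--
Prime implicants: -001, -1-0, -11-, 0-01, 0-10, 01--
PI chart (minterm → PIs covering it):
  1 | -001,0-01
  2 | 0-10  (sole → essential)
  4 | -1-0,01--
  5 | 0-01,01--
  6 | -1-0,-11-,0-10,01--
  7 | -11-,01--
  9 | -001  (sole → essential)
  12 | -1-0  (sole → essential)
  14 | -1-0,-11-
  15 | -11-  (sole → essential)
Essential prime implicants: -001, -1-0, -11-, 0-10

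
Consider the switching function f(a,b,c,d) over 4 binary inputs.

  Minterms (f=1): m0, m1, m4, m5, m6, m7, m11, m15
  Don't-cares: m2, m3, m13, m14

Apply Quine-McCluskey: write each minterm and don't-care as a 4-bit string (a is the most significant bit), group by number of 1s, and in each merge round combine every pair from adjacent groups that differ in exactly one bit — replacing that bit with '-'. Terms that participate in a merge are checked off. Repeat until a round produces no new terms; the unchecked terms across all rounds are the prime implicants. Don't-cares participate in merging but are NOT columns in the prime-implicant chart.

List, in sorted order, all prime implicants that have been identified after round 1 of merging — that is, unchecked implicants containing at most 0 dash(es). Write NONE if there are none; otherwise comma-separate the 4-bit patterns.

Round 0: 0000✓ 0001✓ 0010✓ 0011✓ 0100✓ 0101✓ 0110✓ 0111✓ 1011✓ 1101✓ 1110✓ 1111✓
Round 1: -011✓ -101✓ -110✓ -111✓ 0-00✓ 0-01✓ 0-10✓ 0-11✓ 00-0✓ 00-1✓ 000-✓ 001-✓ 01-0✓ 01-1✓ 010-✓ 011-✓ 1-11✓ 11-1✓ 111-✓
Round 2: --11 -1-1 -11- 0--0✓ 0--1✓ 0-0-✓ 0-1-✓ 00--✓ 01--✓
Round 3: 0---
PIs = {--11, -1-1, -11-, 0---}

NONE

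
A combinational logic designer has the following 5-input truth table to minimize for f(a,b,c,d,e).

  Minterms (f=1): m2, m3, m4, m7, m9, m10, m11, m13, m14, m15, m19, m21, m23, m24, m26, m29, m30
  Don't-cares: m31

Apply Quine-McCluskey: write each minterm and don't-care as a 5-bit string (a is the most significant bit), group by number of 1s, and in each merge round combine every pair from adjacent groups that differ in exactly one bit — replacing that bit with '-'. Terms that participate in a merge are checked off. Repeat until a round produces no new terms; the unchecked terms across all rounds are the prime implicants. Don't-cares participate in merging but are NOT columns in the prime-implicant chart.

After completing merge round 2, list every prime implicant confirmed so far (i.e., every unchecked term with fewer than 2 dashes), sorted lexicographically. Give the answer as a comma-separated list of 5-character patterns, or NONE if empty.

[col 0] 00010*, 00011*, 00100, 00111*, 01001*, 01010*, 01011*, 01101*, 01110*, 01111*, 10011*, 10101*, 10111*, 11000*, 11010*, 11101*, 11110*, 11111*
[col 1] -0011*, -0111*, -1010*, -1101*, -1110*, -1111*, 0-010*, 0-011*, 0-111*, 00-11*, 0001-*, 01-01*, 01-10*, 01-11*, 010-1*, 0101-*, 011-1*, 0111-*, 1-101*, 1-111*, 10-11*, 101-1*, 11-10*, 110-0, 111-1*, 1111-*
[col 2] --111, -0-11, -1-10, -11-1, -111-, 0--11, 0-01-, 01--1, 01-1-, 1-1-1
Prime implicants: --111, -0-11, -1-10, -11-1, -111-, 0--11, 0-01-, 00100, 01--1, 01-1-, 1-1-1, 110-0

00100, 110-0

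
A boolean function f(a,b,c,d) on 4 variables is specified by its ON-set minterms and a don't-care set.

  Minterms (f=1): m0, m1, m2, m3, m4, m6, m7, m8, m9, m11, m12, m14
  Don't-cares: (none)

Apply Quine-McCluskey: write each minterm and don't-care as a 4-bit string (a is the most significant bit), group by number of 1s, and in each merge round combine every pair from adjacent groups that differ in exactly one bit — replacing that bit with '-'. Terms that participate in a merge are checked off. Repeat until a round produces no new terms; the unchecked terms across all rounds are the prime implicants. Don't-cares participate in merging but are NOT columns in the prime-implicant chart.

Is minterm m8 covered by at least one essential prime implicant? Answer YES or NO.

NO

size-2^0 implicants → 0000(✓)  0001(✓)  0010(✓)  0011(✓)  0100(✓)  0110(✓)  0111(✓)  1000(✓)  1001(✓)  1011(✓)  1100(✓)  1110(✓)
size-2^1 implicants → -000(✓)  -001(✓)  -011(✓)  -100(✓)  -110(✓)  0-00(✓)  0-10(✓)  0-11(✓)  00-0(✓)  00-1(✓)  000-(✓)  001-(✓)  01-0(✓)  011-(✓)  1-00(✓)  10-1(✓)  100-(✓)  11-0(✓)
size-2^2 implicants → --00  -0-1  -00-  -1-0  0--0  0-1-  00--
Unchecked terms (primes): --00, -0-1, -00-, -1-0, 0--0, 0-1-, 00--
Minterm coverage:
  m0 ⊆ --00,-00-,0--0,00--
  m1 ⊆ -0-1,-00-,00--
  m2 ⊆ 0--0,0-1-,00--
  m3 ⊆ -0-1,0-1-,00--
  m4 ⊆ --00,-1-0,0--0
  m6 ⊆ -1-0,0--0,0-1-
  m7 ⊆ 0-1- [E]
  m8 ⊆ --00,-00-
  m9 ⊆ -0-1,-00-
  m11 ⊆ -0-1 [E]
  m12 ⊆ --00,-1-0
  m14 ⊆ -1-0 [E]
E = {-0-1, -1-0, 0-1-}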